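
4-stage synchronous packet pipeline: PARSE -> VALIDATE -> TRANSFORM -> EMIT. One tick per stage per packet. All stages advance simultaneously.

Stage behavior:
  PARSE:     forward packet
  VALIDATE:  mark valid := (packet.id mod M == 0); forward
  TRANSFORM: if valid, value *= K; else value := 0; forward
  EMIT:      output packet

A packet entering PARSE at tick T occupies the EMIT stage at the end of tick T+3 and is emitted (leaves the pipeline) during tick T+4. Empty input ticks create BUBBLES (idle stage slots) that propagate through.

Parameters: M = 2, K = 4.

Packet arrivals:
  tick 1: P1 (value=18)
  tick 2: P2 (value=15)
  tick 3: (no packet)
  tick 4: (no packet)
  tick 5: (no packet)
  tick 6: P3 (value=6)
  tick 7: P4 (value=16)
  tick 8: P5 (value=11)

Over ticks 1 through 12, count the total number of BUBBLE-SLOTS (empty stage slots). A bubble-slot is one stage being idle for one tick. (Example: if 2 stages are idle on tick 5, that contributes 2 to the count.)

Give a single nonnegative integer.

Tick 1: [PARSE:P1(v=18,ok=F), VALIDATE:-, TRANSFORM:-, EMIT:-] out:-; bubbles=3
Tick 2: [PARSE:P2(v=15,ok=F), VALIDATE:P1(v=18,ok=F), TRANSFORM:-, EMIT:-] out:-; bubbles=2
Tick 3: [PARSE:-, VALIDATE:P2(v=15,ok=T), TRANSFORM:P1(v=0,ok=F), EMIT:-] out:-; bubbles=2
Tick 4: [PARSE:-, VALIDATE:-, TRANSFORM:P2(v=60,ok=T), EMIT:P1(v=0,ok=F)] out:-; bubbles=2
Tick 5: [PARSE:-, VALIDATE:-, TRANSFORM:-, EMIT:P2(v=60,ok=T)] out:P1(v=0); bubbles=3
Tick 6: [PARSE:P3(v=6,ok=F), VALIDATE:-, TRANSFORM:-, EMIT:-] out:P2(v=60); bubbles=3
Tick 7: [PARSE:P4(v=16,ok=F), VALIDATE:P3(v=6,ok=F), TRANSFORM:-, EMIT:-] out:-; bubbles=2
Tick 8: [PARSE:P5(v=11,ok=F), VALIDATE:P4(v=16,ok=T), TRANSFORM:P3(v=0,ok=F), EMIT:-] out:-; bubbles=1
Tick 9: [PARSE:-, VALIDATE:P5(v=11,ok=F), TRANSFORM:P4(v=64,ok=T), EMIT:P3(v=0,ok=F)] out:-; bubbles=1
Tick 10: [PARSE:-, VALIDATE:-, TRANSFORM:P5(v=0,ok=F), EMIT:P4(v=64,ok=T)] out:P3(v=0); bubbles=2
Tick 11: [PARSE:-, VALIDATE:-, TRANSFORM:-, EMIT:P5(v=0,ok=F)] out:P4(v=64); bubbles=3
Tick 12: [PARSE:-, VALIDATE:-, TRANSFORM:-, EMIT:-] out:P5(v=0); bubbles=4
Total bubble-slots: 28

Answer: 28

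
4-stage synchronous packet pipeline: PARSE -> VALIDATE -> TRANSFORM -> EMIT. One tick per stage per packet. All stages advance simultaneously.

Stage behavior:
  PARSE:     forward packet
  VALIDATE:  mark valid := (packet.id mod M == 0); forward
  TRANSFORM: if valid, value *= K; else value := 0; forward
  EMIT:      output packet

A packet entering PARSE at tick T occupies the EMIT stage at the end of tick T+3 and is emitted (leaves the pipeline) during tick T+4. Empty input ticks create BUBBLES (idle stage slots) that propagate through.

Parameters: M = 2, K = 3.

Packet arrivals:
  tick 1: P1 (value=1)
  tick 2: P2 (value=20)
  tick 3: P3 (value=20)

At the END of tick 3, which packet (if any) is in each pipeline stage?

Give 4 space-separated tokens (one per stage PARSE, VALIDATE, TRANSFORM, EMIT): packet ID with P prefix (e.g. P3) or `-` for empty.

Answer: P3 P2 P1 -

Derivation:
Tick 1: [PARSE:P1(v=1,ok=F), VALIDATE:-, TRANSFORM:-, EMIT:-] out:-; in:P1
Tick 2: [PARSE:P2(v=20,ok=F), VALIDATE:P1(v=1,ok=F), TRANSFORM:-, EMIT:-] out:-; in:P2
Tick 3: [PARSE:P3(v=20,ok=F), VALIDATE:P2(v=20,ok=T), TRANSFORM:P1(v=0,ok=F), EMIT:-] out:-; in:P3
At end of tick 3: ['P3', 'P2', 'P1', '-']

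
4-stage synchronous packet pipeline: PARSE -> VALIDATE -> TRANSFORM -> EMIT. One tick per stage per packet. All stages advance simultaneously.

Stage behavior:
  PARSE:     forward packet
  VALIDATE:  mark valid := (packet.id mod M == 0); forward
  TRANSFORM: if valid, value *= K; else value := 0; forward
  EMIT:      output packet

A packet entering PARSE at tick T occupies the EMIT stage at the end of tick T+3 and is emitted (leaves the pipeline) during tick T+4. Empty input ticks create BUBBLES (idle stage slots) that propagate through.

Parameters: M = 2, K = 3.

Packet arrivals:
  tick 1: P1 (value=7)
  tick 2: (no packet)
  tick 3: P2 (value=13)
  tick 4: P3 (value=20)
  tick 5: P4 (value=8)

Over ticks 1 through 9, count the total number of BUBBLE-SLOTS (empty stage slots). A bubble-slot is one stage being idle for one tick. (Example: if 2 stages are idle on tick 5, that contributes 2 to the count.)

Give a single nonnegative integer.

Answer: 20

Derivation:
Tick 1: [PARSE:P1(v=7,ok=F), VALIDATE:-, TRANSFORM:-, EMIT:-] out:-; bubbles=3
Tick 2: [PARSE:-, VALIDATE:P1(v=7,ok=F), TRANSFORM:-, EMIT:-] out:-; bubbles=3
Tick 3: [PARSE:P2(v=13,ok=F), VALIDATE:-, TRANSFORM:P1(v=0,ok=F), EMIT:-] out:-; bubbles=2
Tick 4: [PARSE:P3(v=20,ok=F), VALIDATE:P2(v=13,ok=T), TRANSFORM:-, EMIT:P1(v=0,ok=F)] out:-; bubbles=1
Tick 5: [PARSE:P4(v=8,ok=F), VALIDATE:P3(v=20,ok=F), TRANSFORM:P2(v=39,ok=T), EMIT:-] out:P1(v=0); bubbles=1
Tick 6: [PARSE:-, VALIDATE:P4(v=8,ok=T), TRANSFORM:P3(v=0,ok=F), EMIT:P2(v=39,ok=T)] out:-; bubbles=1
Tick 7: [PARSE:-, VALIDATE:-, TRANSFORM:P4(v=24,ok=T), EMIT:P3(v=0,ok=F)] out:P2(v=39); bubbles=2
Tick 8: [PARSE:-, VALIDATE:-, TRANSFORM:-, EMIT:P4(v=24,ok=T)] out:P3(v=0); bubbles=3
Tick 9: [PARSE:-, VALIDATE:-, TRANSFORM:-, EMIT:-] out:P4(v=24); bubbles=4
Total bubble-slots: 20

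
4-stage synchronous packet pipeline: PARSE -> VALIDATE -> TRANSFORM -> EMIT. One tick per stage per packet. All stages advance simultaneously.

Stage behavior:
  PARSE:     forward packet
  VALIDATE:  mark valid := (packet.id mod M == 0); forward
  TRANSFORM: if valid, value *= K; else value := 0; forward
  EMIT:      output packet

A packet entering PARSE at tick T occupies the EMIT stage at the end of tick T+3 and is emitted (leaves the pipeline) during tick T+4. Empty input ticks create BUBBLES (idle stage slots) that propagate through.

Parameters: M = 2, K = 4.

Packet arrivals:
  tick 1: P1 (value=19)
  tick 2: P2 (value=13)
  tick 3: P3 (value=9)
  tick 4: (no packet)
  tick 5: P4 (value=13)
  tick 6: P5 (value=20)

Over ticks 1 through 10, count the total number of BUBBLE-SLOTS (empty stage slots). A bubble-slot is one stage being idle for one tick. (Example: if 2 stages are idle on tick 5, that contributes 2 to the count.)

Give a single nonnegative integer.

Tick 1: [PARSE:P1(v=19,ok=F), VALIDATE:-, TRANSFORM:-, EMIT:-] out:-; bubbles=3
Tick 2: [PARSE:P2(v=13,ok=F), VALIDATE:P1(v=19,ok=F), TRANSFORM:-, EMIT:-] out:-; bubbles=2
Tick 3: [PARSE:P3(v=9,ok=F), VALIDATE:P2(v=13,ok=T), TRANSFORM:P1(v=0,ok=F), EMIT:-] out:-; bubbles=1
Tick 4: [PARSE:-, VALIDATE:P3(v=9,ok=F), TRANSFORM:P2(v=52,ok=T), EMIT:P1(v=0,ok=F)] out:-; bubbles=1
Tick 5: [PARSE:P4(v=13,ok=F), VALIDATE:-, TRANSFORM:P3(v=0,ok=F), EMIT:P2(v=52,ok=T)] out:P1(v=0); bubbles=1
Tick 6: [PARSE:P5(v=20,ok=F), VALIDATE:P4(v=13,ok=T), TRANSFORM:-, EMIT:P3(v=0,ok=F)] out:P2(v=52); bubbles=1
Tick 7: [PARSE:-, VALIDATE:P5(v=20,ok=F), TRANSFORM:P4(v=52,ok=T), EMIT:-] out:P3(v=0); bubbles=2
Tick 8: [PARSE:-, VALIDATE:-, TRANSFORM:P5(v=0,ok=F), EMIT:P4(v=52,ok=T)] out:-; bubbles=2
Tick 9: [PARSE:-, VALIDATE:-, TRANSFORM:-, EMIT:P5(v=0,ok=F)] out:P4(v=52); bubbles=3
Tick 10: [PARSE:-, VALIDATE:-, TRANSFORM:-, EMIT:-] out:P5(v=0); bubbles=4
Total bubble-slots: 20

Answer: 20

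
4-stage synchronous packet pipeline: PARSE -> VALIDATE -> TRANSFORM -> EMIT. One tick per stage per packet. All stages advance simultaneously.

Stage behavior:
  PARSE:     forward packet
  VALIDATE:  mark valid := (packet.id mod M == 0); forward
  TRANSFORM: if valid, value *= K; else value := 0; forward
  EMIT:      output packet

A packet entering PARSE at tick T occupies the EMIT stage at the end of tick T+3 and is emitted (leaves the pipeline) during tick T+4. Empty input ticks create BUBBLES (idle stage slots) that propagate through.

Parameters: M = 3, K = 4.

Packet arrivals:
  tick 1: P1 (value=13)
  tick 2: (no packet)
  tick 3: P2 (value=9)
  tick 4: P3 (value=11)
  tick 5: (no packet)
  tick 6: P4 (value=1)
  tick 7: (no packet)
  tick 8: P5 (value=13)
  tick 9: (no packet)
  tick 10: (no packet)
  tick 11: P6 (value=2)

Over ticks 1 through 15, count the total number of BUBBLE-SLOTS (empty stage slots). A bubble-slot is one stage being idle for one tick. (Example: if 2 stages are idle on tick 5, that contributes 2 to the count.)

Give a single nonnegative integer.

Tick 1: [PARSE:P1(v=13,ok=F), VALIDATE:-, TRANSFORM:-, EMIT:-] out:-; bubbles=3
Tick 2: [PARSE:-, VALIDATE:P1(v=13,ok=F), TRANSFORM:-, EMIT:-] out:-; bubbles=3
Tick 3: [PARSE:P2(v=9,ok=F), VALIDATE:-, TRANSFORM:P1(v=0,ok=F), EMIT:-] out:-; bubbles=2
Tick 4: [PARSE:P3(v=11,ok=F), VALIDATE:P2(v=9,ok=F), TRANSFORM:-, EMIT:P1(v=0,ok=F)] out:-; bubbles=1
Tick 5: [PARSE:-, VALIDATE:P3(v=11,ok=T), TRANSFORM:P2(v=0,ok=F), EMIT:-] out:P1(v=0); bubbles=2
Tick 6: [PARSE:P4(v=1,ok=F), VALIDATE:-, TRANSFORM:P3(v=44,ok=T), EMIT:P2(v=0,ok=F)] out:-; bubbles=1
Tick 7: [PARSE:-, VALIDATE:P4(v=1,ok=F), TRANSFORM:-, EMIT:P3(v=44,ok=T)] out:P2(v=0); bubbles=2
Tick 8: [PARSE:P5(v=13,ok=F), VALIDATE:-, TRANSFORM:P4(v=0,ok=F), EMIT:-] out:P3(v=44); bubbles=2
Tick 9: [PARSE:-, VALIDATE:P5(v=13,ok=F), TRANSFORM:-, EMIT:P4(v=0,ok=F)] out:-; bubbles=2
Tick 10: [PARSE:-, VALIDATE:-, TRANSFORM:P5(v=0,ok=F), EMIT:-] out:P4(v=0); bubbles=3
Tick 11: [PARSE:P6(v=2,ok=F), VALIDATE:-, TRANSFORM:-, EMIT:P5(v=0,ok=F)] out:-; bubbles=2
Tick 12: [PARSE:-, VALIDATE:P6(v=2,ok=T), TRANSFORM:-, EMIT:-] out:P5(v=0); bubbles=3
Tick 13: [PARSE:-, VALIDATE:-, TRANSFORM:P6(v=8,ok=T), EMIT:-] out:-; bubbles=3
Tick 14: [PARSE:-, VALIDATE:-, TRANSFORM:-, EMIT:P6(v=8,ok=T)] out:-; bubbles=3
Tick 15: [PARSE:-, VALIDATE:-, TRANSFORM:-, EMIT:-] out:P6(v=8); bubbles=4
Total bubble-slots: 36

Answer: 36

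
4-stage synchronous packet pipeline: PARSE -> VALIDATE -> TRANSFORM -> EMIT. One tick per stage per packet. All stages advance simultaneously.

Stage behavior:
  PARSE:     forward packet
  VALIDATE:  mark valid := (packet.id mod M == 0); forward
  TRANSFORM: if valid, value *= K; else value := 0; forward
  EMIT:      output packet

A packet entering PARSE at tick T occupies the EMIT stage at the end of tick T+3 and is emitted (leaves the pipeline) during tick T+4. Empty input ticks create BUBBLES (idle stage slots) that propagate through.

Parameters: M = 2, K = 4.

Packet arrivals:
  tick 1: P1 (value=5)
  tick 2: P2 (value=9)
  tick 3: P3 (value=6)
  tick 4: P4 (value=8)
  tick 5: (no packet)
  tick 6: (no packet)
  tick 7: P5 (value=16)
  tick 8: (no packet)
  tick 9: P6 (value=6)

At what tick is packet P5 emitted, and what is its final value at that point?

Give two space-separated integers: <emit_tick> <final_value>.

Tick 1: [PARSE:P1(v=5,ok=F), VALIDATE:-, TRANSFORM:-, EMIT:-] out:-; in:P1
Tick 2: [PARSE:P2(v=9,ok=F), VALIDATE:P1(v=5,ok=F), TRANSFORM:-, EMIT:-] out:-; in:P2
Tick 3: [PARSE:P3(v=6,ok=F), VALIDATE:P2(v=9,ok=T), TRANSFORM:P1(v=0,ok=F), EMIT:-] out:-; in:P3
Tick 4: [PARSE:P4(v=8,ok=F), VALIDATE:P3(v=6,ok=F), TRANSFORM:P2(v=36,ok=T), EMIT:P1(v=0,ok=F)] out:-; in:P4
Tick 5: [PARSE:-, VALIDATE:P4(v=8,ok=T), TRANSFORM:P3(v=0,ok=F), EMIT:P2(v=36,ok=T)] out:P1(v=0); in:-
Tick 6: [PARSE:-, VALIDATE:-, TRANSFORM:P4(v=32,ok=T), EMIT:P3(v=0,ok=F)] out:P2(v=36); in:-
Tick 7: [PARSE:P5(v=16,ok=F), VALIDATE:-, TRANSFORM:-, EMIT:P4(v=32,ok=T)] out:P3(v=0); in:P5
Tick 8: [PARSE:-, VALIDATE:P5(v=16,ok=F), TRANSFORM:-, EMIT:-] out:P4(v=32); in:-
Tick 9: [PARSE:P6(v=6,ok=F), VALIDATE:-, TRANSFORM:P5(v=0,ok=F), EMIT:-] out:-; in:P6
Tick 10: [PARSE:-, VALIDATE:P6(v=6,ok=T), TRANSFORM:-, EMIT:P5(v=0,ok=F)] out:-; in:-
Tick 11: [PARSE:-, VALIDATE:-, TRANSFORM:P6(v=24,ok=T), EMIT:-] out:P5(v=0); in:-
Tick 12: [PARSE:-, VALIDATE:-, TRANSFORM:-, EMIT:P6(v=24,ok=T)] out:-; in:-
Tick 13: [PARSE:-, VALIDATE:-, TRANSFORM:-, EMIT:-] out:P6(v=24); in:-
P5: arrives tick 7, valid=False (id=5, id%2=1), emit tick 11, final value 0

Answer: 11 0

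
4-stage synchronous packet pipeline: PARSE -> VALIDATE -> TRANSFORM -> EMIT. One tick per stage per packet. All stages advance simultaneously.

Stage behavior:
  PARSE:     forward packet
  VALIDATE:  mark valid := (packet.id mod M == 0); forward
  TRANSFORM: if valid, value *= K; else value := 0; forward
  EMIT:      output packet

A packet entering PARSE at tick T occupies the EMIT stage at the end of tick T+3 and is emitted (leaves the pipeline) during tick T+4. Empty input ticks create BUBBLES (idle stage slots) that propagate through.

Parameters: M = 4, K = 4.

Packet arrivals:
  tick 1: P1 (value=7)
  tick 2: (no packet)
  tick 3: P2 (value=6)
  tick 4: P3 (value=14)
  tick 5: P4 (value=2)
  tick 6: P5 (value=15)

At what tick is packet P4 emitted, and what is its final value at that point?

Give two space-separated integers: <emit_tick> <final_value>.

Answer: 9 8

Derivation:
Tick 1: [PARSE:P1(v=7,ok=F), VALIDATE:-, TRANSFORM:-, EMIT:-] out:-; in:P1
Tick 2: [PARSE:-, VALIDATE:P1(v=7,ok=F), TRANSFORM:-, EMIT:-] out:-; in:-
Tick 3: [PARSE:P2(v=6,ok=F), VALIDATE:-, TRANSFORM:P1(v=0,ok=F), EMIT:-] out:-; in:P2
Tick 4: [PARSE:P3(v=14,ok=F), VALIDATE:P2(v=6,ok=F), TRANSFORM:-, EMIT:P1(v=0,ok=F)] out:-; in:P3
Tick 5: [PARSE:P4(v=2,ok=F), VALIDATE:P3(v=14,ok=F), TRANSFORM:P2(v=0,ok=F), EMIT:-] out:P1(v=0); in:P4
Tick 6: [PARSE:P5(v=15,ok=F), VALIDATE:P4(v=2,ok=T), TRANSFORM:P3(v=0,ok=F), EMIT:P2(v=0,ok=F)] out:-; in:P5
Tick 7: [PARSE:-, VALIDATE:P5(v=15,ok=F), TRANSFORM:P4(v=8,ok=T), EMIT:P3(v=0,ok=F)] out:P2(v=0); in:-
Tick 8: [PARSE:-, VALIDATE:-, TRANSFORM:P5(v=0,ok=F), EMIT:P4(v=8,ok=T)] out:P3(v=0); in:-
Tick 9: [PARSE:-, VALIDATE:-, TRANSFORM:-, EMIT:P5(v=0,ok=F)] out:P4(v=8); in:-
Tick 10: [PARSE:-, VALIDATE:-, TRANSFORM:-, EMIT:-] out:P5(v=0); in:-
P4: arrives tick 5, valid=True (id=4, id%4=0), emit tick 9, final value 8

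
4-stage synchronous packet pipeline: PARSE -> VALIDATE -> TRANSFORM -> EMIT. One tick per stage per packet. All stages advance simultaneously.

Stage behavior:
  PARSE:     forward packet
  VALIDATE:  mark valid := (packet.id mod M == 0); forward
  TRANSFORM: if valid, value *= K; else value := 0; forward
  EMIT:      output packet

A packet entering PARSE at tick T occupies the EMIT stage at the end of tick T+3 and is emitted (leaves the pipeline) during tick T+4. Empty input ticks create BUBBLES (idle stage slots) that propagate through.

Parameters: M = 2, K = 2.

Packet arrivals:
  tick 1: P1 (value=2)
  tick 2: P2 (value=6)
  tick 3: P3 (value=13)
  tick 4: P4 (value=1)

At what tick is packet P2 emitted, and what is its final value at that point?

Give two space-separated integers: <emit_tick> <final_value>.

Answer: 6 12

Derivation:
Tick 1: [PARSE:P1(v=2,ok=F), VALIDATE:-, TRANSFORM:-, EMIT:-] out:-; in:P1
Tick 2: [PARSE:P2(v=6,ok=F), VALIDATE:P1(v=2,ok=F), TRANSFORM:-, EMIT:-] out:-; in:P2
Tick 3: [PARSE:P3(v=13,ok=F), VALIDATE:P2(v=6,ok=T), TRANSFORM:P1(v=0,ok=F), EMIT:-] out:-; in:P3
Tick 4: [PARSE:P4(v=1,ok=F), VALIDATE:P3(v=13,ok=F), TRANSFORM:P2(v=12,ok=T), EMIT:P1(v=0,ok=F)] out:-; in:P4
Tick 5: [PARSE:-, VALIDATE:P4(v=1,ok=T), TRANSFORM:P3(v=0,ok=F), EMIT:P2(v=12,ok=T)] out:P1(v=0); in:-
Tick 6: [PARSE:-, VALIDATE:-, TRANSFORM:P4(v=2,ok=T), EMIT:P3(v=0,ok=F)] out:P2(v=12); in:-
Tick 7: [PARSE:-, VALIDATE:-, TRANSFORM:-, EMIT:P4(v=2,ok=T)] out:P3(v=0); in:-
Tick 8: [PARSE:-, VALIDATE:-, TRANSFORM:-, EMIT:-] out:P4(v=2); in:-
P2: arrives tick 2, valid=True (id=2, id%2=0), emit tick 6, final value 12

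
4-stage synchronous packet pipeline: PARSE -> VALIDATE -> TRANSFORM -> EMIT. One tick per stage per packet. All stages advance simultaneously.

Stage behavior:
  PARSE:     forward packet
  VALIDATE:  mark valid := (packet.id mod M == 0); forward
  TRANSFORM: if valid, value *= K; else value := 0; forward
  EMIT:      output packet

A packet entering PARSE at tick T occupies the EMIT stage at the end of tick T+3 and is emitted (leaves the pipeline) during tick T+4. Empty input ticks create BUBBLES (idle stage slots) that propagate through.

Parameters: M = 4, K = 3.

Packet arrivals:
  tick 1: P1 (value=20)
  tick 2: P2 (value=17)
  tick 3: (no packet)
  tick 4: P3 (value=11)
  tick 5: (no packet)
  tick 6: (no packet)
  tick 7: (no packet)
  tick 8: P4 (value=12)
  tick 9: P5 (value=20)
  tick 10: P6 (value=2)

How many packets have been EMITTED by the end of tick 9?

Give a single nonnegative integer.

Tick 1: [PARSE:P1(v=20,ok=F), VALIDATE:-, TRANSFORM:-, EMIT:-] out:-; in:P1
Tick 2: [PARSE:P2(v=17,ok=F), VALIDATE:P1(v=20,ok=F), TRANSFORM:-, EMIT:-] out:-; in:P2
Tick 3: [PARSE:-, VALIDATE:P2(v=17,ok=F), TRANSFORM:P1(v=0,ok=F), EMIT:-] out:-; in:-
Tick 4: [PARSE:P3(v=11,ok=F), VALIDATE:-, TRANSFORM:P2(v=0,ok=F), EMIT:P1(v=0,ok=F)] out:-; in:P3
Tick 5: [PARSE:-, VALIDATE:P3(v=11,ok=F), TRANSFORM:-, EMIT:P2(v=0,ok=F)] out:P1(v=0); in:-
Tick 6: [PARSE:-, VALIDATE:-, TRANSFORM:P3(v=0,ok=F), EMIT:-] out:P2(v=0); in:-
Tick 7: [PARSE:-, VALIDATE:-, TRANSFORM:-, EMIT:P3(v=0,ok=F)] out:-; in:-
Tick 8: [PARSE:P4(v=12,ok=F), VALIDATE:-, TRANSFORM:-, EMIT:-] out:P3(v=0); in:P4
Tick 9: [PARSE:P5(v=20,ok=F), VALIDATE:P4(v=12,ok=T), TRANSFORM:-, EMIT:-] out:-; in:P5
Emitted by tick 9: ['P1', 'P2', 'P3']

Answer: 3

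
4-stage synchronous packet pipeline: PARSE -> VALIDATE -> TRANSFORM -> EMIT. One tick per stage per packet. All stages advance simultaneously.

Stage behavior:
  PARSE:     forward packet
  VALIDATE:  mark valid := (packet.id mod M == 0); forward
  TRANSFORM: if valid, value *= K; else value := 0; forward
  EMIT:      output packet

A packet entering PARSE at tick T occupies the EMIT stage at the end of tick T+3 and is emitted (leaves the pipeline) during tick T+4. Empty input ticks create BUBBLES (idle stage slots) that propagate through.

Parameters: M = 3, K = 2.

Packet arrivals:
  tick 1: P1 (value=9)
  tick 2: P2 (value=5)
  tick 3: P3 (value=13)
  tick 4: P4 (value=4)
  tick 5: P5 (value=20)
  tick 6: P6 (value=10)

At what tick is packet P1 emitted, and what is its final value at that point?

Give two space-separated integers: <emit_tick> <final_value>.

Answer: 5 0

Derivation:
Tick 1: [PARSE:P1(v=9,ok=F), VALIDATE:-, TRANSFORM:-, EMIT:-] out:-; in:P1
Tick 2: [PARSE:P2(v=5,ok=F), VALIDATE:P1(v=9,ok=F), TRANSFORM:-, EMIT:-] out:-; in:P2
Tick 3: [PARSE:P3(v=13,ok=F), VALIDATE:P2(v=5,ok=F), TRANSFORM:P1(v=0,ok=F), EMIT:-] out:-; in:P3
Tick 4: [PARSE:P4(v=4,ok=F), VALIDATE:P3(v=13,ok=T), TRANSFORM:P2(v=0,ok=F), EMIT:P1(v=0,ok=F)] out:-; in:P4
Tick 5: [PARSE:P5(v=20,ok=F), VALIDATE:P4(v=4,ok=F), TRANSFORM:P3(v=26,ok=T), EMIT:P2(v=0,ok=F)] out:P1(v=0); in:P5
Tick 6: [PARSE:P6(v=10,ok=F), VALIDATE:P5(v=20,ok=F), TRANSFORM:P4(v=0,ok=F), EMIT:P3(v=26,ok=T)] out:P2(v=0); in:P6
Tick 7: [PARSE:-, VALIDATE:P6(v=10,ok=T), TRANSFORM:P5(v=0,ok=F), EMIT:P4(v=0,ok=F)] out:P3(v=26); in:-
Tick 8: [PARSE:-, VALIDATE:-, TRANSFORM:P6(v=20,ok=T), EMIT:P5(v=0,ok=F)] out:P4(v=0); in:-
Tick 9: [PARSE:-, VALIDATE:-, TRANSFORM:-, EMIT:P6(v=20,ok=T)] out:P5(v=0); in:-
Tick 10: [PARSE:-, VALIDATE:-, TRANSFORM:-, EMIT:-] out:P6(v=20); in:-
P1: arrives tick 1, valid=False (id=1, id%3=1), emit tick 5, final value 0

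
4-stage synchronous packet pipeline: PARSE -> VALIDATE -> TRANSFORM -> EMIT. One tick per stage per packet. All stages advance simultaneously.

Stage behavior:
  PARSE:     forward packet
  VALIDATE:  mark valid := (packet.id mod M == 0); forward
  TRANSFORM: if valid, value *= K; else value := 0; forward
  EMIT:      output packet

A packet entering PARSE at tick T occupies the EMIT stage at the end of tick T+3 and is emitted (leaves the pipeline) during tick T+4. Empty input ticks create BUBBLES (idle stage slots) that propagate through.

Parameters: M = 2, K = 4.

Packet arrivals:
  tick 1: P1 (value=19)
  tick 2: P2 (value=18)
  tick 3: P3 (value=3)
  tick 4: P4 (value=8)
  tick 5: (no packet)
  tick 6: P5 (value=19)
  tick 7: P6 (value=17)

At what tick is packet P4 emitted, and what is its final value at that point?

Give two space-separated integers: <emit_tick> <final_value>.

Tick 1: [PARSE:P1(v=19,ok=F), VALIDATE:-, TRANSFORM:-, EMIT:-] out:-; in:P1
Tick 2: [PARSE:P2(v=18,ok=F), VALIDATE:P1(v=19,ok=F), TRANSFORM:-, EMIT:-] out:-; in:P2
Tick 3: [PARSE:P3(v=3,ok=F), VALIDATE:P2(v=18,ok=T), TRANSFORM:P1(v=0,ok=F), EMIT:-] out:-; in:P3
Tick 4: [PARSE:P4(v=8,ok=F), VALIDATE:P3(v=3,ok=F), TRANSFORM:P2(v=72,ok=T), EMIT:P1(v=0,ok=F)] out:-; in:P4
Tick 5: [PARSE:-, VALIDATE:P4(v=8,ok=T), TRANSFORM:P3(v=0,ok=F), EMIT:P2(v=72,ok=T)] out:P1(v=0); in:-
Tick 6: [PARSE:P5(v=19,ok=F), VALIDATE:-, TRANSFORM:P4(v=32,ok=T), EMIT:P3(v=0,ok=F)] out:P2(v=72); in:P5
Tick 7: [PARSE:P6(v=17,ok=F), VALIDATE:P5(v=19,ok=F), TRANSFORM:-, EMIT:P4(v=32,ok=T)] out:P3(v=0); in:P6
Tick 8: [PARSE:-, VALIDATE:P6(v=17,ok=T), TRANSFORM:P5(v=0,ok=F), EMIT:-] out:P4(v=32); in:-
Tick 9: [PARSE:-, VALIDATE:-, TRANSFORM:P6(v=68,ok=T), EMIT:P5(v=0,ok=F)] out:-; in:-
Tick 10: [PARSE:-, VALIDATE:-, TRANSFORM:-, EMIT:P6(v=68,ok=T)] out:P5(v=0); in:-
Tick 11: [PARSE:-, VALIDATE:-, TRANSFORM:-, EMIT:-] out:P6(v=68); in:-
P4: arrives tick 4, valid=True (id=4, id%2=0), emit tick 8, final value 32

Answer: 8 32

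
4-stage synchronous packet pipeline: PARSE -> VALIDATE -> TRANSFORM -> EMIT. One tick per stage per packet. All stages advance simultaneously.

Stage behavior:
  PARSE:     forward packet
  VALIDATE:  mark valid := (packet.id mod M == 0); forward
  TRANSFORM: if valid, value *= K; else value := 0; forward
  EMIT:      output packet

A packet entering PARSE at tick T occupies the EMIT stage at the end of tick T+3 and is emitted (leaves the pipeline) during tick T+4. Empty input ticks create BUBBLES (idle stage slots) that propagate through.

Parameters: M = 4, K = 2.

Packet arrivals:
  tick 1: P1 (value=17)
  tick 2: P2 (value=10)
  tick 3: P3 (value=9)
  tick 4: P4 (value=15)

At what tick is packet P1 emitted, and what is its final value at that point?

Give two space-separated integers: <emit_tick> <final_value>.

Tick 1: [PARSE:P1(v=17,ok=F), VALIDATE:-, TRANSFORM:-, EMIT:-] out:-; in:P1
Tick 2: [PARSE:P2(v=10,ok=F), VALIDATE:P1(v=17,ok=F), TRANSFORM:-, EMIT:-] out:-; in:P2
Tick 3: [PARSE:P3(v=9,ok=F), VALIDATE:P2(v=10,ok=F), TRANSFORM:P1(v=0,ok=F), EMIT:-] out:-; in:P3
Tick 4: [PARSE:P4(v=15,ok=F), VALIDATE:P3(v=9,ok=F), TRANSFORM:P2(v=0,ok=F), EMIT:P1(v=0,ok=F)] out:-; in:P4
Tick 5: [PARSE:-, VALIDATE:P4(v=15,ok=T), TRANSFORM:P3(v=0,ok=F), EMIT:P2(v=0,ok=F)] out:P1(v=0); in:-
Tick 6: [PARSE:-, VALIDATE:-, TRANSFORM:P4(v=30,ok=T), EMIT:P3(v=0,ok=F)] out:P2(v=0); in:-
Tick 7: [PARSE:-, VALIDATE:-, TRANSFORM:-, EMIT:P4(v=30,ok=T)] out:P3(v=0); in:-
Tick 8: [PARSE:-, VALIDATE:-, TRANSFORM:-, EMIT:-] out:P4(v=30); in:-
P1: arrives tick 1, valid=False (id=1, id%4=1), emit tick 5, final value 0

Answer: 5 0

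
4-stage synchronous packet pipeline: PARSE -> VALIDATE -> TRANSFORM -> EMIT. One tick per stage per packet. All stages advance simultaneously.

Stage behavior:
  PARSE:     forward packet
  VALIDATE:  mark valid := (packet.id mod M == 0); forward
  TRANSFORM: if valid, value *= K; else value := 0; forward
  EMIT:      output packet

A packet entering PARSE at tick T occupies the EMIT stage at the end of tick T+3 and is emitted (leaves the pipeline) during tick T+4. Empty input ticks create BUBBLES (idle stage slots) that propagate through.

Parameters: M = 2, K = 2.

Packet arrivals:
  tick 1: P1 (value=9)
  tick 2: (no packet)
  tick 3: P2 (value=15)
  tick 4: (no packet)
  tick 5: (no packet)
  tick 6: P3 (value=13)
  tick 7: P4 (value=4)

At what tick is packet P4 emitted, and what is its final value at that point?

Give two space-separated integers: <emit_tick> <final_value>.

Answer: 11 8

Derivation:
Tick 1: [PARSE:P1(v=9,ok=F), VALIDATE:-, TRANSFORM:-, EMIT:-] out:-; in:P1
Tick 2: [PARSE:-, VALIDATE:P1(v=9,ok=F), TRANSFORM:-, EMIT:-] out:-; in:-
Tick 3: [PARSE:P2(v=15,ok=F), VALIDATE:-, TRANSFORM:P1(v=0,ok=F), EMIT:-] out:-; in:P2
Tick 4: [PARSE:-, VALIDATE:P2(v=15,ok=T), TRANSFORM:-, EMIT:P1(v=0,ok=F)] out:-; in:-
Tick 5: [PARSE:-, VALIDATE:-, TRANSFORM:P2(v=30,ok=T), EMIT:-] out:P1(v=0); in:-
Tick 6: [PARSE:P3(v=13,ok=F), VALIDATE:-, TRANSFORM:-, EMIT:P2(v=30,ok=T)] out:-; in:P3
Tick 7: [PARSE:P4(v=4,ok=F), VALIDATE:P3(v=13,ok=F), TRANSFORM:-, EMIT:-] out:P2(v=30); in:P4
Tick 8: [PARSE:-, VALIDATE:P4(v=4,ok=T), TRANSFORM:P3(v=0,ok=F), EMIT:-] out:-; in:-
Tick 9: [PARSE:-, VALIDATE:-, TRANSFORM:P4(v=8,ok=T), EMIT:P3(v=0,ok=F)] out:-; in:-
Tick 10: [PARSE:-, VALIDATE:-, TRANSFORM:-, EMIT:P4(v=8,ok=T)] out:P3(v=0); in:-
Tick 11: [PARSE:-, VALIDATE:-, TRANSFORM:-, EMIT:-] out:P4(v=8); in:-
P4: arrives tick 7, valid=True (id=4, id%2=0), emit tick 11, final value 8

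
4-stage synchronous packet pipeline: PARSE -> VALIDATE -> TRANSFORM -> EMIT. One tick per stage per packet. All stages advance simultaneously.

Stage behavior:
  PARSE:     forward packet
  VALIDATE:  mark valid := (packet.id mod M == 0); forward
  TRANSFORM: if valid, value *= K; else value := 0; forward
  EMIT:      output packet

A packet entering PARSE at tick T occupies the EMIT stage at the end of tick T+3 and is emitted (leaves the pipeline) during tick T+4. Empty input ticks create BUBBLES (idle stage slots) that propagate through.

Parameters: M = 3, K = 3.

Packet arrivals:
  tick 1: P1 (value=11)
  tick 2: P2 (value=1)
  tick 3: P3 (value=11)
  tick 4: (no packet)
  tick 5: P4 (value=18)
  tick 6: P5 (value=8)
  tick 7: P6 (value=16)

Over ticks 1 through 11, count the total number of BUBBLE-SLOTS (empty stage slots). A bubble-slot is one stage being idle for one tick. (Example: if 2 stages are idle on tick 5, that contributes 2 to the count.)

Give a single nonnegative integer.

Tick 1: [PARSE:P1(v=11,ok=F), VALIDATE:-, TRANSFORM:-, EMIT:-] out:-; bubbles=3
Tick 2: [PARSE:P2(v=1,ok=F), VALIDATE:P1(v=11,ok=F), TRANSFORM:-, EMIT:-] out:-; bubbles=2
Tick 3: [PARSE:P3(v=11,ok=F), VALIDATE:P2(v=1,ok=F), TRANSFORM:P1(v=0,ok=F), EMIT:-] out:-; bubbles=1
Tick 4: [PARSE:-, VALIDATE:P3(v=11,ok=T), TRANSFORM:P2(v=0,ok=F), EMIT:P1(v=0,ok=F)] out:-; bubbles=1
Tick 5: [PARSE:P4(v=18,ok=F), VALIDATE:-, TRANSFORM:P3(v=33,ok=T), EMIT:P2(v=0,ok=F)] out:P1(v=0); bubbles=1
Tick 6: [PARSE:P5(v=8,ok=F), VALIDATE:P4(v=18,ok=F), TRANSFORM:-, EMIT:P3(v=33,ok=T)] out:P2(v=0); bubbles=1
Tick 7: [PARSE:P6(v=16,ok=F), VALIDATE:P5(v=8,ok=F), TRANSFORM:P4(v=0,ok=F), EMIT:-] out:P3(v=33); bubbles=1
Tick 8: [PARSE:-, VALIDATE:P6(v=16,ok=T), TRANSFORM:P5(v=0,ok=F), EMIT:P4(v=0,ok=F)] out:-; bubbles=1
Tick 9: [PARSE:-, VALIDATE:-, TRANSFORM:P6(v=48,ok=T), EMIT:P5(v=0,ok=F)] out:P4(v=0); bubbles=2
Tick 10: [PARSE:-, VALIDATE:-, TRANSFORM:-, EMIT:P6(v=48,ok=T)] out:P5(v=0); bubbles=3
Tick 11: [PARSE:-, VALIDATE:-, TRANSFORM:-, EMIT:-] out:P6(v=48); bubbles=4
Total bubble-slots: 20

Answer: 20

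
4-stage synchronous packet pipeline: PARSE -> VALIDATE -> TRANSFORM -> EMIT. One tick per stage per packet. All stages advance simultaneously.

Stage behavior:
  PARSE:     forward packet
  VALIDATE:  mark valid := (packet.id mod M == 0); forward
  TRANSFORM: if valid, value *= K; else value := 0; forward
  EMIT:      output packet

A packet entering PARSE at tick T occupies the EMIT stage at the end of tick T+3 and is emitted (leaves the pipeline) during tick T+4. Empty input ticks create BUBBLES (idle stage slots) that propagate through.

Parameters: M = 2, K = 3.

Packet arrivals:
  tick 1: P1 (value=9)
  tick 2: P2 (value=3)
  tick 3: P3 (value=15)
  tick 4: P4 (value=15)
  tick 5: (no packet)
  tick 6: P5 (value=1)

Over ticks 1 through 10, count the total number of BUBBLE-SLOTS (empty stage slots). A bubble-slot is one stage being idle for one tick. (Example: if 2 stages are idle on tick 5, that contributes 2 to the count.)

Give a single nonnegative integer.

Answer: 20

Derivation:
Tick 1: [PARSE:P1(v=9,ok=F), VALIDATE:-, TRANSFORM:-, EMIT:-] out:-; bubbles=3
Tick 2: [PARSE:P2(v=3,ok=F), VALIDATE:P1(v=9,ok=F), TRANSFORM:-, EMIT:-] out:-; bubbles=2
Tick 3: [PARSE:P3(v=15,ok=F), VALIDATE:P2(v=3,ok=T), TRANSFORM:P1(v=0,ok=F), EMIT:-] out:-; bubbles=1
Tick 4: [PARSE:P4(v=15,ok=F), VALIDATE:P3(v=15,ok=F), TRANSFORM:P2(v=9,ok=T), EMIT:P1(v=0,ok=F)] out:-; bubbles=0
Tick 5: [PARSE:-, VALIDATE:P4(v=15,ok=T), TRANSFORM:P3(v=0,ok=F), EMIT:P2(v=9,ok=T)] out:P1(v=0); bubbles=1
Tick 6: [PARSE:P5(v=1,ok=F), VALIDATE:-, TRANSFORM:P4(v=45,ok=T), EMIT:P3(v=0,ok=F)] out:P2(v=9); bubbles=1
Tick 7: [PARSE:-, VALIDATE:P5(v=1,ok=F), TRANSFORM:-, EMIT:P4(v=45,ok=T)] out:P3(v=0); bubbles=2
Tick 8: [PARSE:-, VALIDATE:-, TRANSFORM:P5(v=0,ok=F), EMIT:-] out:P4(v=45); bubbles=3
Tick 9: [PARSE:-, VALIDATE:-, TRANSFORM:-, EMIT:P5(v=0,ok=F)] out:-; bubbles=3
Tick 10: [PARSE:-, VALIDATE:-, TRANSFORM:-, EMIT:-] out:P5(v=0); bubbles=4
Total bubble-slots: 20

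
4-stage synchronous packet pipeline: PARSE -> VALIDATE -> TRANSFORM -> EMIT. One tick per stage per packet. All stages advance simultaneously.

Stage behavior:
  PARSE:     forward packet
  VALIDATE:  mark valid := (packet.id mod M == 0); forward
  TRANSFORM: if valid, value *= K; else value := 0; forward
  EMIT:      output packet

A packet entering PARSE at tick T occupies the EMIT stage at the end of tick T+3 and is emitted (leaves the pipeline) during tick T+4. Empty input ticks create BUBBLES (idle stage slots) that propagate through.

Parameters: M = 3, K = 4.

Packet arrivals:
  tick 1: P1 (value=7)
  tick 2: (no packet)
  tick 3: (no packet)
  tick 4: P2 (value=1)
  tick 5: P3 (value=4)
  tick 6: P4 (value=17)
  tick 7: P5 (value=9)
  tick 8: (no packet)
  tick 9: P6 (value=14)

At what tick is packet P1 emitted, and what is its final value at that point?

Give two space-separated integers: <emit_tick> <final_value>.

Tick 1: [PARSE:P1(v=7,ok=F), VALIDATE:-, TRANSFORM:-, EMIT:-] out:-; in:P1
Tick 2: [PARSE:-, VALIDATE:P1(v=7,ok=F), TRANSFORM:-, EMIT:-] out:-; in:-
Tick 3: [PARSE:-, VALIDATE:-, TRANSFORM:P1(v=0,ok=F), EMIT:-] out:-; in:-
Tick 4: [PARSE:P2(v=1,ok=F), VALIDATE:-, TRANSFORM:-, EMIT:P1(v=0,ok=F)] out:-; in:P2
Tick 5: [PARSE:P3(v=4,ok=F), VALIDATE:P2(v=1,ok=F), TRANSFORM:-, EMIT:-] out:P1(v=0); in:P3
Tick 6: [PARSE:P4(v=17,ok=F), VALIDATE:P3(v=4,ok=T), TRANSFORM:P2(v=0,ok=F), EMIT:-] out:-; in:P4
Tick 7: [PARSE:P5(v=9,ok=F), VALIDATE:P4(v=17,ok=F), TRANSFORM:P3(v=16,ok=T), EMIT:P2(v=0,ok=F)] out:-; in:P5
Tick 8: [PARSE:-, VALIDATE:P5(v=9,ok=F), TRANSFORM:P4(v=0,ok=F), EMIT:P3(v=16,ok=T)] out:P2(v=0); in:-
Tick 9: [PARSE:P6(v=14,ok=F), VALIDATE:-, TRANSFORM:P5(v=0,ok=F), EMIT:P4(v=0,ok=F)] out:P3(v=16); in:P6
Tick 10: [PARSE:-, VALIDATE:P6(v=14,ok=T), TRANSFORM:-, EMIT:P5(v=0,ok=F)] out:P4(v=0); in:-
Tick 11: [PARSE:-, VALIDATE:-, TRANSFORM:P6(v=56,ok=T), EMIT:-] out:P5(v=0); in:-
Tick 12: [PARSE:-, VALIDATE:-, TRANSFORM:-, EMIT:P6(v=56,ok=T)] out:-; in:-
Tick 13: [PARSE:-, VALIDATE:-, TRANSFORM:-, EMIT:-] out:P6(v=56); in:-
P1: arrives tick 1, valid=False (id=1, id%3=1), emit tick 5, final value 0

Answer: 5 0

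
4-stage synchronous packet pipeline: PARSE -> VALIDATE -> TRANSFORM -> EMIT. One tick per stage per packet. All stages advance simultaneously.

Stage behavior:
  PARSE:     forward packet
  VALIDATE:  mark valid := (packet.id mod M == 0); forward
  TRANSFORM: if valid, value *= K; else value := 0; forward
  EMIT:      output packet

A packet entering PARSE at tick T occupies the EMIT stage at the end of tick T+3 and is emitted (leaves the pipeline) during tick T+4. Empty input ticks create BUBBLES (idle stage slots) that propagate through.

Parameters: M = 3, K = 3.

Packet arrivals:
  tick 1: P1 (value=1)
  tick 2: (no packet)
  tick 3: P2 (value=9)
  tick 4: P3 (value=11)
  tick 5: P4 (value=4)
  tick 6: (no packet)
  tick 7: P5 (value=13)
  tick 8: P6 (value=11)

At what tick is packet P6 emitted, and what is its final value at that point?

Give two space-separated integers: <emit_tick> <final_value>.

Answer: 12 33

Derivation:
Tick 1: [PARSE:P1(v=1,ok=F), VALIDATE:-, TRANSFORM:-, EMIT:-] out:-; in:P1
Tick 2: [PARSE:-, VALIDATE:P1(v=1,ok=F), TRANSFORM:-, EMIT:-] out:-; in:-
Tick 3: [PARSE:P2(v=9,ok=F), VALIDATE:-, TRANSFORM:P1(v=0,ok=F), EMIT:-] out:-; in:P2
Tick 4: [PARSE:P3(v=11,ok=F), VALIDATE:P2(v=9,ok=F), TRANSFORM:-, EMIT:P1(v=0,ok=F)] out:-; in:P3
Tick 5: [PARSE:P4(v=4,ok=F), VALIDATE:P3(v=11,ok=T), TRANSFORM:P2(v=0,ok=F), EMIT:-] out:P1(v=0); in:P4
Tick 6: [PARSE:-, VALIDATE:P4(v=4,ok=F), TRANSFORM:P3(v=33,ok=T), EMIT:P2(v=0,ok=F)] out:-; in:-
Tick 7: [PARSE:P5(v=13,ok=F), VALIDATE:-, TRANSFORM:P4(v=0,ok=F), EMIT:P3(v=33,ok=T)] out:P2(v=0); in:P5
Tick 8: [PARSE:P6(v=11,ok=F), VALIDATE:P5(v=13,ok=F), TRANSFORM:-, EMIT:P4(v=0,ok=F)] out:P3(v=33); in:P6
Tick 9: [PARSE:-, VALIDATE:P6(v=11,ok=T), TRANSFORM:P5(v=0,ok=F), EMIT:-] out:P4(v=0); in:-
Tick 10: [PARSE:-, VALIDATE:-, TRANSFORM:P6(v=33,ok=T), EMIT:P5(v=0,ok=F)] out:-; in:-
Tick 11: [PARSE:-, VALIDATE:-, TRANSFORM:-, EMIT:P6(v=33,ok=T)] out:P5(v=0); in:-
Tick 12: [PARSE:-, VALIDATE:-, TRANSFORM:-, EMIT:-] out:P6(v=33); in:-
P6: arrives tick 8, valid=True (id=6, id%3=0), emit tick 12, final value 33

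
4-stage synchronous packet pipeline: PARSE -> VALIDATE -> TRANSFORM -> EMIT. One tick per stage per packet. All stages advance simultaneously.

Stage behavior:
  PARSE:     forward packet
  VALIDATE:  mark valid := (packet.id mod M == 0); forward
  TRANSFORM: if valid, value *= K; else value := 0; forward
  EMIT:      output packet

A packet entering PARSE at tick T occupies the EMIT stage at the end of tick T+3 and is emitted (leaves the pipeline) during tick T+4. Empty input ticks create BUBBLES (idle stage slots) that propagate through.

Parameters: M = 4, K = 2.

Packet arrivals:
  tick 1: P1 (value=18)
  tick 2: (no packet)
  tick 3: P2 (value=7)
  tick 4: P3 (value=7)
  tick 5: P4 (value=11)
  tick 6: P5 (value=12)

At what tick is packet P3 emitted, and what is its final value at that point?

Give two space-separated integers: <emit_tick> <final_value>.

Tick 1: [PARSE:P1(v=18,ok=F), VALIDATE:-, TRANSFORM:-, EMIT:-] out:-; in:P1
Tick 2: [PARSE:-, VALIDATE:P1(v=18,ok=F), TRANSFORM:-, EMIT:-] out:-; in:-
Tick 3: [PARSE:P2(v=7,ok=F), VALIDATE:-, TRANSFORM:P1(v=0,ok=F), EMIT:-] out:-; in:P2
Tick 4: [PARSE:P3(v=7,ok=F), VALIDATE:P2(v=7,ok=F), TRANSFORM:-, EMIT:P1(v=0,ok=F)] out:-; in:P3
Tick 5: [PARSE:P4(v=11,ok=F), VALIDATE:P3(v=7,ok=F), TRANSFORM:P2(v=0,ok=F), EMIT:-] out:P1(v=0); in:P4
Tick 6: [PARSE:P5(v=12,ok=F), VALIDATE:P4(v=11,ok=T), TRANSFORM:P3(v=0,ok=F), EMIT:P2(v=0,ok=F)] out:-; in:P5
Tick 7: [PARSE:-, VALIDATE:P5(v=12,ok=F), TRANSFORM:P4(v=22,ok=T), EMIT:P3(v=0,ok=F)] out:P2(v=0); in:-
Tick 8: [PARSE:-, VALIDATE:-, TRANSFORM:P5(v=0,ok=F), EMIT:P4(v=22,ok=T)] out:P3(v=0); in:-
Tick 9: [PARSE:-, VALIDATE:-, TRANSFORM:-, EMIT:P5(v=0,ok=F)] out:P4(v=22); in:-
Tick 10: [PARSE:-, VALIDATE:-, TRANSFORM:-, EMIT:-] out:P5(v=0); in:-
P3: arrives tick 4, valid=False (id=3, id%4=3), emit tick 8, final value 0

Answer: 8 0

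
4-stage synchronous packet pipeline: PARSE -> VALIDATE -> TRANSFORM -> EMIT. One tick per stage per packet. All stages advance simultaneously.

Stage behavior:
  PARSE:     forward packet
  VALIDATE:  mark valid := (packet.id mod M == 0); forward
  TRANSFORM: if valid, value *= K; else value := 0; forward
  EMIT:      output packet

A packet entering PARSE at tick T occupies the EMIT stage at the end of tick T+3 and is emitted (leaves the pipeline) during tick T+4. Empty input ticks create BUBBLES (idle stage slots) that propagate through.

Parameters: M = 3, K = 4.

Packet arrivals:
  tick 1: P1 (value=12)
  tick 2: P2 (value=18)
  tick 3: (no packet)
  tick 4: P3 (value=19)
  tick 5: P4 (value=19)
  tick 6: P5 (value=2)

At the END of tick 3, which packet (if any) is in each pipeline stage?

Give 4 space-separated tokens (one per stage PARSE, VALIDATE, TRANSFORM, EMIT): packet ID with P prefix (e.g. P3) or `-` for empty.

Answer: - P2 P1 -

Derivation:
Tick 1: [PARSE:P1(v=12,ok=F), VALIDATE:-, TRANSFORM:-, EMIT:-] out:-; in:P1
Tick 2: [PARSE:P2(v=18,ok=F), VALIDATE:P1(v=12,ok=F), TRANSFORM:-, EMIT:-] out:-; in:P2
Tick 3: [PARSE:-, VALIDATE:P2(v=18,ok=F), TRANSFORM:P1(v=0,ok=F), EMIT:-] out:-; in:-
At end of tick 3: ['-', 'P2', 'P1', '-']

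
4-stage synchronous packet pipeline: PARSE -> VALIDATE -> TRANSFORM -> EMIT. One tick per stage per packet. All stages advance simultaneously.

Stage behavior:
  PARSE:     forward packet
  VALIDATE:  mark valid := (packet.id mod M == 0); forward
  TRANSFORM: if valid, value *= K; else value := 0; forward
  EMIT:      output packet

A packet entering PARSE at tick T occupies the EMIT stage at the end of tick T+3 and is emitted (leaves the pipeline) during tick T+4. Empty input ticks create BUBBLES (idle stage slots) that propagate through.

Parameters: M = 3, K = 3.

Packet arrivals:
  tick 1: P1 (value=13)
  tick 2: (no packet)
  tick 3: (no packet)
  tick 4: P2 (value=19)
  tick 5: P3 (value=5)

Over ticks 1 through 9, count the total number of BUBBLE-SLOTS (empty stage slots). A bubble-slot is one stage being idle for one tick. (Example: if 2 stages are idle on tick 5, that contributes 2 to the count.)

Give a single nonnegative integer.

Answer: 24

Derivation:
Tick 1: [PARSE:P1(v=13,ok=F), VALIDATE:-, TRANSFORM:-, EMIT:-] out:-; bubbles=3
Tick 2: [PARSE:-, VALIDATE:P1(v=13,ok=F), TRANSFORM:-, EMIT:-] out:-; bubbles=3
Tick 3: [PARSE:-, VALIDATE:-, TRANSFORM:P1(v=0,ok=F), EMIT:-] out:-; bubbles=3
Tick 4: [PARSE:P2(v=19,ok=F), VALIDATE:-, TRANSFORM:-, EMIT:P1(v=0,ok=F)] out:-; bubbles=2
Tick 5: [PARSE:P3(v=5,ok=F), VALIDATE:P2(v=19,ok=F), TRANSFORM:-, EMIT:-] out:P1(v=0); bubbles=2
Tick 6: [PARSE:-, VALIDATE:P3(v=5,ok=T), TRANSFORM:P2(v=0,ok=F), EMIT:-] out:-; bubbles=2
Tick 7: [PARSE:-, VALIDATE:-, TRANSFORM:P3(v=15,ok=T), EMIT:P2(v=0,ok=F)] out:-; bubbles=2
Tick 8: [PARSE:-, VALIDATE:-, TRANSFORM:-, EMIT:P3(v=15,ok=T)] out:P2(v=0); bubbles=3
Tick 9: [PARSE:-, VALIDATE:-, TRANSFORM:-, EMIT:-] out:P3(v=15); bubbles=4
Total bubble-slots: 24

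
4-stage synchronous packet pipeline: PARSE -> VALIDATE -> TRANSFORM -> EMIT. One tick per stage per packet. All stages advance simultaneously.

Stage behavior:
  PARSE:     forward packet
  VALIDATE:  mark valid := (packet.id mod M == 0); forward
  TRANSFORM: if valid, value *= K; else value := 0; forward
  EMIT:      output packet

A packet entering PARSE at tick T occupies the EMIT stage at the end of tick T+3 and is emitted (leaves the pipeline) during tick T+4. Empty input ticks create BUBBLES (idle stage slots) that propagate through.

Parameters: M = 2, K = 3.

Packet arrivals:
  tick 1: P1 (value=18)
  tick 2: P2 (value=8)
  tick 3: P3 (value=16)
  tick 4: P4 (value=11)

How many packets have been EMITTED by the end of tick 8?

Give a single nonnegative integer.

Tick 1: [PARSE:P1(v=18,ok=F), VALIDATE:-, TRANSFORM:-, EMIT:-] out:-; in:P1
Tick 2: [PARSE:P2(v=8,ok=F), VALIDATE:P1(v=18,ok=F), TRANSFORM:-, EMIT:-] out:-; in:P2
Tick 3: [PARSE:P3(v=16,ok=F), VALIDATE:P2(v=8,ok=T), TRANSFORM:P1(v=0,ok=F), EMIT:-] out:-; in:P3
Tick 4: [PARSE:P4(v=11,ok=F), VALIDATE:P3(v=16,ok=F), TRANSFORM:P2(v=24,ok=T), EMIT:P1(v=0,ok=F)] out:-; in:P4
Tick 5: [PARSE:-, VALIDATE:P4(v=11,ok=T), TRANSFORM:P3(v=0,ok=F), EMIT:P2(v=24,ok=T)] out:P1(v=0); in:-
Tick 6: [PARSE:-, VALIDATE:-, TRANSFORM:P4(v=33,ok=T), EMIT:P3(v=0,ok=F)] out:P2(v=24); in:-
Tick 7: [PARSE:-, VALIDATE:-, TRANSFORM:-, EMIT:P4(v=33,ok=T)] out:P3(v=0); in:-
Tick 8: [PARSE:-, VALIDATE:-, TRANSFORM:-, EMIT:-] out:P4(v=33); in:-
Emitted by tick 8: ['P1', 'P2', 'P3', 'P4']

Answer: 4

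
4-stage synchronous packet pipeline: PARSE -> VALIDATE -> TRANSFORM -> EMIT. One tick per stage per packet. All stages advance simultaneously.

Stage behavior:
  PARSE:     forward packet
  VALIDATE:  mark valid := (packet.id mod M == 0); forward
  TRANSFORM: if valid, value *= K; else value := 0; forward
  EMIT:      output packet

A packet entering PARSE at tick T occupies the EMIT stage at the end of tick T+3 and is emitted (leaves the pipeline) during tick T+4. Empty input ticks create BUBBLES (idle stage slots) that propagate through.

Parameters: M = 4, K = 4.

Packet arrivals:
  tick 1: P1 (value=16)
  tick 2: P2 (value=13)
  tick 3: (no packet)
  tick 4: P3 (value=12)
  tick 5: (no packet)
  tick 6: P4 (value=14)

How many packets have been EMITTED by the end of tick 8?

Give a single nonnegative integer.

Answer: 3

Derivation:
Tick 1: [PARSE:P1(v=16,ok=F), VALIDATE:-, TRANSFORM:-, EMIT:-] out:-; in:P1
Tick 2: [PARSE:P2(v=13,ok=F), VALIDATE:P1(v=16,ok=F), TRANSFORM:-, EMIT:-] out:-; in:P2
Tick 3: [PARSE:-, VALIDATE:P2(v=13,ok=F), TRANSFORM:P1(v=0,ok=F), EMIT:-] out:-; in:-
Tick 4: [PARSE:P3(v=12,ok=F), VALIDATE:-, TRANSFORM:P2(v=0,ok=F), EMIT:P1(v=0,ok=F)] out:-; in:P3
Tick 5: [PARSE:-, VALIDATE:P3(v=12,ok=F), TRANSFORM:-, EMIT:P2(v=0,ok=F)] out:P1(v=0); in:-
Tick 6: [PARSE:P4(v=14,ok=F), VALIDATE:-, TRANSFORM:P3(v=0,ok=F), EMIT:-] out:P2(v=0); in:P4
Tick 7: [PARSE:-, VALIDATE:P4(v=14,ok=T), TRANSFORM:-, EMIT:P3(v=0,ok=F)] out:-; in:-
Tick 8: [PARSE:-, VALIDATE:-, TRANSFORM:P4(v=56,ok=T), EMIT:-] out:P3(v=0); in:-
Emitted by tick 8: ['P1', 'P2', 'P3']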